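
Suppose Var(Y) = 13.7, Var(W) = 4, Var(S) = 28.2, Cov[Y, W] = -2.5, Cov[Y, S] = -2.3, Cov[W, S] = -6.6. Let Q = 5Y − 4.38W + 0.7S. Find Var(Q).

Var(Q) = a²·Var(Y) + b²·Var(W) + c²·Var(S) + 2ab·Cov[Y, W] + 2ac·Cov[Y, S] + 2bc·Cov[W, S], with a = 5, b = -4.38, c = 0.7.
= 342.5 + 76.7376 + 13.818 + 109.5 + (-16.1) + 40.4712
= 566.9268.

Var(Q) = 566.9268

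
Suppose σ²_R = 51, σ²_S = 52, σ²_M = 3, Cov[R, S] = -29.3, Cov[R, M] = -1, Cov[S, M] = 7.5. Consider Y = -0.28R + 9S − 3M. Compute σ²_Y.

σ²_Y = a²·σ²_R + b²·σ²_S + c²·σ²_M + 2ab·Cov[R, S] + 2ac·Cov[R, M] + 2bc·Cov[S, M], with a = -0.28, b = 9, c = -3.
= 3.9984 + 4212 + 27 + 147.672 + (-1.68) + (-405)
= 3983.9904.

σ²_Y = 3983.9904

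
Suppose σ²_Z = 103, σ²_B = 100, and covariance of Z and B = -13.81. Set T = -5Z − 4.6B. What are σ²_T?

σ²_T = 4055.74

σ²_T = a²·σ²_Z + b²·σ²_B + 2ab·covariance of Z and B with a = -5, b = -4.6.
= (-5)²·103 + (-4.6)²·100 + 2·(-5)·(-4.6)·(-13.81)
= 2575 + 2116 + (-635.26) = 4055.74.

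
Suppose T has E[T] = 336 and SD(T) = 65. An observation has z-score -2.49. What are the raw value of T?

T = E[T] + z·SD(T) = 336 + (-2.49)·65 = 174.15.

T = 174.15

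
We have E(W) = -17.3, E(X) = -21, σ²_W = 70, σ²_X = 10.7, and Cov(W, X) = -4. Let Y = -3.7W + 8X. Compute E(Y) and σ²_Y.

E(Y) = -103.99, σ²_Y = 1879.9

E(Y) = (-3.7)·E(W) + 8·E(X) = (-3.7)·(-17.3) + 8·(-21) = -103.99.
σ²_Y = a²·σ²_W + b²·σ²_X + 2ab·Cov(W, X) with a = -3.7, b = 8.
= (-3.7)²·70 + 8²·10.7 + 2·(-3.7)·8·(-4)
= 958.3 + 684.8 + 236.8 = 1879.9.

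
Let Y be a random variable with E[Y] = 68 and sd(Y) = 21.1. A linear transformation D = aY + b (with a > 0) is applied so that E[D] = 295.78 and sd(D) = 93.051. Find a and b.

sd(D) = a·sd(Y) (a > 0), so a = 93.051/21.1 = 4.41.
E[D] = a·E[Y] + b, so b = 295.78 − 4.41·68 = -4.1.

a = 4.41, b = -4.1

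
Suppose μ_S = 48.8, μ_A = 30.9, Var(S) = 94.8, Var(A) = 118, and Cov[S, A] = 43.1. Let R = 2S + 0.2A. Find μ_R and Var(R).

μ_R = 2·μ_S + 0.2·μ_A = 2·48.8 + 0.2·30.9 = 103.78.
Var(R) = a²·Var(S) + b²·Var(A) + 2ab·Cov[S, A] with a = 2, b = 0.2.
= 2²·94.8 + 0.2²·118 + 2·2·0.2·43.1
= 379.2 + 4.72 + 34.48 = 418.4.

μ_R = 103.78, Var(R) = 418.4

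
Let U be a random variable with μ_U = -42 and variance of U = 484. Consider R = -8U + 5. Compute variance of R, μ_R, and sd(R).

R = -8U + 5 is linear with a = -8, b = 5.
variance of R = a²·variance of U = (-8)²·484 = 30976 (the additive constant 5 does not affect variance).
μ_R = a·μ_U + b = (-8)·(-42) + 5 = 341.
sd(U) = √484 = 22.
sd(R) = |a|·sd(U) = |-8|·22 = 176.

variance of R = 30976, μ_R = 341, sd(R) = 176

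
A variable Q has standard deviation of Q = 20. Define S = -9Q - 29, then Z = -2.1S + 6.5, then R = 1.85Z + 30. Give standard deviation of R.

standard deviation of S = |-9|·20 = 180.
standard deviation of Z = |-2.1|·180 = 378.
standard deviation of R = |1.85|·378 = 699.3.

standard deviation of R = 699.3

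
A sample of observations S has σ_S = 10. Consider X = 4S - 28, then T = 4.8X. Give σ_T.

σ_T = 192

σ_X = |4|·10 = 40.
σ_T = |4.8|·40 = 192.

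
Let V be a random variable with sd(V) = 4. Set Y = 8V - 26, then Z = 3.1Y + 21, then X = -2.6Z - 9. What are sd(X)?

sd(X) = 257.92

sd(Y) = |8|·4 = 32.
sd(Z) = |3.1|·32 = 99.2.
sd(X) = |-2.6|·99.2 = 257.92.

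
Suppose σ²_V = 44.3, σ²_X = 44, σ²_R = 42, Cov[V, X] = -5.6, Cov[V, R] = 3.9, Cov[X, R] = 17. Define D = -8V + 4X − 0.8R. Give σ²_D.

σ²_D = 3865.6

σ²_D = a²·σ²_V + b²·σ²_X + c²·σ²_R + 2ab·Cov[V, X] + 2ac·Cov[V, R] + 2bc·Cov[X, R], with a = -8, b = 4, c = -0.8.
= 2835.2 + 704 + 26.88 + 358.4 + 49.92 + (-108.8)
= 3865.6.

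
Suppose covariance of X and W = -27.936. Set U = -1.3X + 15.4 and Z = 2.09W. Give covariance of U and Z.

covariance of U and Z = a·c·covariance of X and W = (-1.3)·2.09·(-27.936) = 75.902112. Additive constants drop out.

covariance of U and Z = 75.902112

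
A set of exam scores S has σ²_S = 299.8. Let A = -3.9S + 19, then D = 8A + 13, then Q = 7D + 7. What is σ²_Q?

σ²_A = (-3.9)²·299.8 = 4559.958.
σ²_D = 8²·4559.958 = 291837.312.
σ²_Q = 7²·291837.312 = 14300028.288.

σ²_Q = 14300028.288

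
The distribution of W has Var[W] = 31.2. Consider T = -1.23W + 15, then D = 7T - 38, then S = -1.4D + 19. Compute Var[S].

Var[T] = (-1.23)²·31.2 = 47.20248.
Var[D] = 7²·47.20248 = 2312.92152.
Var[S] = (-1.4)²·2312.92152 = 4533.3261792.

Var[S] = 4533.3261792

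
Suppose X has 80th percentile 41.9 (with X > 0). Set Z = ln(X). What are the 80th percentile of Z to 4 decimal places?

ln(X) is increasing, so P_{80}(Z) = g(P_{80}(X)) ≈ 3.7353.

80th percentile of Z = 3.7353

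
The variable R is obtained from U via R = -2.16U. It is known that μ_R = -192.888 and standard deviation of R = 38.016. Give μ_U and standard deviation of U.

μ_U = 89.3, standard deviation of U = 17.6

From R = -2.16U: μ_R = a·μ_U + b, so μ_U = (μ_R − b)/a = (-192.888 − 0)/(-2.16) = 89.3.
standard deviation of R = |a|·standard deviation of U, so standard deviation of U = 38.016/|-2.16| = 17.6.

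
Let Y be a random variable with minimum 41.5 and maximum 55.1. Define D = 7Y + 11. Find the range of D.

Range(D) = 95.2

Range of Y = 55.1 − 41.5 = 13.6.
Range(D) = |a|·Range(Y) = |7|·13.6 = 95.2.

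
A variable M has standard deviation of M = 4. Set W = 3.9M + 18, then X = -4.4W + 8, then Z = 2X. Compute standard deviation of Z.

standard deviation of Z = 137.28

standard deviation of W = |3.9|·4 = 15.6.
standard deviation of X = |-4.4|·15.6 = 68.64.
standard deviation of Z = |2|·68.64 = 137.28.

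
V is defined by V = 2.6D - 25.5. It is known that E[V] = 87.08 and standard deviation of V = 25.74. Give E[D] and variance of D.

E[D] = 43.3, variance of D = 98.01

From V = 2.6D - 25.5: E[V] = a·E[D] + b, so E[D] = (E[V] − b)/a = (87.08 − (-25.5))/2.6 = 43.3.
variance of V = 25.74² = 662.5476.
variance of V = a²·variance of D, so variance of D = 662.5476/2.6² = 98.01.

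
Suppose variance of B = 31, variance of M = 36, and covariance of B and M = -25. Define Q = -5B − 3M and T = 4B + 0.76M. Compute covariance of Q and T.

By bilinearity, covariance of Q and T = ac·variance of B + bd·variance of M + (ad+bc)·covariance of B and M, with a=-5, b=-3, c=4, d=0.76.
ac·variance of B = (-5)·4·31 = -620
bd·variance of M = (-3)·0.76·36 = -82.08
(ad+bc)·covariance of B and M = (-15.8)·(-25) = 395
covariance of Q and T = -620 + (-82.08) + 395 = -307.08.

covariance of Q and T = -307.08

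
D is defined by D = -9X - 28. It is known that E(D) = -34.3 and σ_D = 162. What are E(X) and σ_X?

From D = -9X - 28: E(D) = a·E(X) + b, so E(X) = (E(D) − b)/a = (-34.3 − (-28))/(-9) = 0.7.
σ_D = |a|·σ_X, so σ_X = 162/|-9| = 18.

E(X) = 0.7, σ_X = 18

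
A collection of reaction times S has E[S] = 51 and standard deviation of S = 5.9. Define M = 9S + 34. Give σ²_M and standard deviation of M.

M = 9S + 34 is linear with a = 9, b = 34.
σ²_S = 5.9² = 34.81.
σ²_M = a²·σ²_S = 9²·34.81 = 2819.61 (the additive constant 34 does not affect variance).
standard deviation of M = |a|·standard deviation of S = |9|·5.9 = 53.1.

σ²_M = 2819.61, standard deviation of M = 53.1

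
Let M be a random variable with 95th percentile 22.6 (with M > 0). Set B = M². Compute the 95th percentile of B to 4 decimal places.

M² is increasing, so P_{95}(B) = g(P_{95}(M)) = 510.76.

95th percentile of B = 510.76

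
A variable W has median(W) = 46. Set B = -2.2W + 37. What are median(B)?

median(B) = -64.2

A linear map preserves order up to sign, so median(B) = a·median(W) + b = (-2.2)·46 + 37 = -64.2.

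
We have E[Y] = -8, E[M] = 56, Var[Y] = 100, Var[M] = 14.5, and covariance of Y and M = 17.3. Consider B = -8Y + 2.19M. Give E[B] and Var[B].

E[B] = (-8)·E[Y] + 2.19·E[M] = (-8)·(-8) + 2.19·56 = 186.64.
Var[B] = a²·Var[Y] + b²·Var[M] + 2ab·covariance of Y and M with a = -8, b = 2.19.
= (-8)²·100 + 2.19²·14.5 + 2·(-8)·2.19·17.3
= 6400 + 69.54345 + (-606.192) = 5863.35145.

E[B] = 186.64, Var[B] = 5863.35145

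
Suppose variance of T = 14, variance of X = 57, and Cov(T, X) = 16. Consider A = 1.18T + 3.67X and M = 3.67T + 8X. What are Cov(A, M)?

Cov(A, M) = 2100.6908

By bilinearity, Cov(A, M) = ac·variance of T + bd·variance of X + (ad+bc)·Cov(T, X), with a=1.18, b=3.67, c=3.67, d=8.
ac·variance of T = 1.18·3.67·14 = 60.6284
bd·variance of X = 3.67·8·57 = 1673.52
(ad+bc)·Cov(T, X) = (22.9089)·16 = 366.5424
Cov(A, M) = 60.6284 + 1673.52 + 366.5424 = 2100.6908.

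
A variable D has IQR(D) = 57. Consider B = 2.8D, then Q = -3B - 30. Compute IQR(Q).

IQR(Q) = 478.8

IQR(B) = |2.8|·57 = 159.6.
IQR(Q) = |-3|·159.6 = 478.8.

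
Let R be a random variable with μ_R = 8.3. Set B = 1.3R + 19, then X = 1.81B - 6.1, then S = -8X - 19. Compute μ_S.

μ_B = 1.3·8.3 + 19 = 29.79.
μ_X = 1.81·29.79 + (-6.1) = 47.8199.
μ_S = (-8)·47.8199 + (-19) = -401.5592.

μ_S = -401.5592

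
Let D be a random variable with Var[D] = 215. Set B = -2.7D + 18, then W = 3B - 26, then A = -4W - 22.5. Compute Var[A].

Var[B] = (-2.7)²·215 = 1567.35.
Var[W] = 3²·1567.35 = 14106.15.
Var[A] = (-4)²·14106.15 = 225698.4.

Var[A] = 225698.4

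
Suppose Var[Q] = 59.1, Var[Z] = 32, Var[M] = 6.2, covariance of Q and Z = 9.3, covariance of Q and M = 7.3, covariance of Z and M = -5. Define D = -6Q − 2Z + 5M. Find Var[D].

Var[D] = 2295.8

Var[D] = a²·Var[Q] + b²·Var[Z] + c²·Var[M] + 2ab·covariance of Q and Z + 2ac·covariance of Q and M + 2bc·covariance of Z and M, with a = -6, b = -2, c = 5.
= 2127.6 + 128 + 155 + 223.2 + (-438) + 100
= 2295.8.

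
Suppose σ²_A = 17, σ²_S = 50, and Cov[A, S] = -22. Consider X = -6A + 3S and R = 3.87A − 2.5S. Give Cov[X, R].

Cov[X, R] = -1355.16

By bilinearity, Cov[X, R] = ac·σ²_A + bd·σ²_S + (ad+bc)·Cov[A, S], with a=-6, b=3, c=3.87, d=-2.5.
ac·σ²_A = (-6)·3.87·17 = -394.74
bd·σ²_S = 3·(-2.5)·50 = -375
(ad+bc)·Cov[A, S] = (26.61)·(-22) = -585.42
Cov[X, R] = -394.74 + (-375) + (-585.42) = -1355.16.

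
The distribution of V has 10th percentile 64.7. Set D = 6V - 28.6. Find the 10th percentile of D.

Since a = 6 > 0 the transformation is increasing, so the 10th percentile of D = a·(P_{10} of V) + b = 6·64.7 + (-28.6) = 359.6.

10th percentile of D = 359.6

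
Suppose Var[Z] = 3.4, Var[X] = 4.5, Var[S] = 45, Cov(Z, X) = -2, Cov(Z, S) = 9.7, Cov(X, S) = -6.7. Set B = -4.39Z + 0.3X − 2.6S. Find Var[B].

Var[B] = a²·Var[Z] + b²·Var[X] + c²·Var[S] + 2ab·Cov(Z, X) + 2ac·Cov(Z, S) + 2bc·Cov(X, S), with a = -4.39, b = 0.3, c = -2.6.
= 65.52514 + 0.405 + 304.2 + 5.268 + 221.4316 + 10.452
= 607.28174.

Var[B] = 607.28174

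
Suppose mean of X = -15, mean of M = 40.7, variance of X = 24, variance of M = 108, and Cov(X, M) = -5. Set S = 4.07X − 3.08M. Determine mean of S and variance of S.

mean of S = 4.07·mean of X + (-3.08)·mean of M = 4.07·(-15) + (-3.08)·40.7 = -186.406.
variance of S = a²·variance of X + b²·variance of M + 2ab·Cov(X, M) with a = 4.07, b = -3.08.
= 4.07²·24 + (-3.08)²·108 + 2·4.07·(-3.08)·(-5)
= 397.5576 + 1024.5312 + 125.356 = 1547.4448.

mean of S = -186.406, variance of S = 1547.4448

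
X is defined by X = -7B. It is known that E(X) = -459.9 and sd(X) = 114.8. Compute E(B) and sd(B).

From X = -7B: E(X) = a·E(B) + b, so E(B) = (E(X) − b)/a = (-459.9 − 0)/(-7) = 65.7.
sd(X) = |a|·sd(B), so sd(B) = 114.8/|-7| = 16.4.

E(B) = 65.7, sd(B) = 16.4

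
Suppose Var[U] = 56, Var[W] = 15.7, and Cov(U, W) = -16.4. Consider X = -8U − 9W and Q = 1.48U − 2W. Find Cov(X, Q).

By bilinearity, Cov(X, Q) = ac·Var[U] + bd·Var[W] + (ad+bc)·Cov(U, W), with a=-8, b=-9, c=1.48, d=-2.
ac·Var[U] = (-8)·1.48·56 = -663.04
bd·Var[W] = (-9)·(-2)·15.7 = 282.6
(ad+bc)·Cov(U, W) = (2.68)·(-16.4) = -43.952
Cov(X, Q) = -663.04 + 282.6 + (-43.952) = -424.392.

Cov(X, Q) = -424.392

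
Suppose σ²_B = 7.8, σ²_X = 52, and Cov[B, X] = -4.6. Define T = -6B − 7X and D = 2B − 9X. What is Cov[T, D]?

By bilinearity, Cov[T, D] = ac·σ²_B + bd·σ²_X + (ad+bc)·Cov[B, X], with a=-6, b=-7, c=2, d=-9.
ac·σ²_B = (-6)·2·7.8 = -93.6
bd·σ²_X = (-7)·(-9)·52 = 3276
(ad+bc)·Cov[B, X] = (40)·(-4.6) = -184
Cov[T, D] = -93.6 + 3276 + (-184) = 2998.4.

Cov[T, D] = 2998.4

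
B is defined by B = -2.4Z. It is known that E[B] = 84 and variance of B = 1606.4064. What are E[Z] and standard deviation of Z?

E[Z] = -35, standard deviation of Z = 16.7

From B = -2.4Z: E[B] = a·E[Z] + b, so E[Z] = (E[B] − b)/a = (84 − 0)/(-2.4) = -35.
standard deviation of B = √1606.4064 = 40.08.
standard deviation of B = |a|·standard deviation of Z, so standard deviation of Z = 40.08/|-2.4| = 16.7.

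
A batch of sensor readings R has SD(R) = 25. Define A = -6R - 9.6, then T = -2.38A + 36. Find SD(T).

SD(T) = 357

SD(A) = |-6|·25 = 150.
SD(T) = |-2.38|·150 = 357.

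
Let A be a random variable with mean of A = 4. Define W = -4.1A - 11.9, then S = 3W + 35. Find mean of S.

mean of W = (-4.1)·4 + (-11.9) = -28.3.
mean of S = 3·(-28.3) + 35 = -49.9.

mean of S = -49.9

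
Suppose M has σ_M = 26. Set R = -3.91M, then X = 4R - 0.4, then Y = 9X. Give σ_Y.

σ_R = |-3.91|·26 = 101.66.
σ_X = |4|·101.66 = 406.64.
σ_Y = |9|·406.64 = 3659.76.

σ_Y = 3659.76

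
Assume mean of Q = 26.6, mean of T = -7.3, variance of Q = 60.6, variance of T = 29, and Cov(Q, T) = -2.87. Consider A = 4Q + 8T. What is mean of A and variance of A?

mean of A = 4·mean of Q + 8·mean of T = 4·26.6 + 8·(-7.3) = 48.
variance of A = a²·variance of Q + b²·variance of T + 2ab·Cov(Q, T) with a = 4, b = 8.
= 4²·60.6 + 8²·29 + 2·4·8·(-2.87)
= 969.6 + 1856 + (-183.68) = 2641.92.

mean of A = 48, variance of A = 2641.92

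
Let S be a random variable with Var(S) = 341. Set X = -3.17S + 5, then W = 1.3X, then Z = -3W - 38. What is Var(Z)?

Var(Z) = 52119.725229

Var(X) = (-3.17)²·341 = 3426.6749.
Var(W) = 1.3²·3426.6749 = 5791.080581.
Var(Z) = (-3)²·5791.080581 = 52119.725229.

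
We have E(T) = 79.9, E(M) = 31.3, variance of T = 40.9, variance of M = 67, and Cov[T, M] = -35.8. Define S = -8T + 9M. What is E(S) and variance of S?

E(S) = -357.5, variance of S = 13199.8

E(S) = (-8)·E(T) + 9·E(M) = (-8)·79.9 + 9·31.3 = -357.5.
variance of S = a²·variance of T + b²·variance of M + 2ab·Cov[T, M] with a = -8, b = 9.
= (-8)²·40.9 + 9²·67 + 2·(-8)·9·(-35.8)
= 2617.6 + 5427 + 5155.2 = 13199.8.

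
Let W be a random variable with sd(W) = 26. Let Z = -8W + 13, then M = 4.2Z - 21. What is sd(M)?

sd(M) = 873.6

sd(Z) = |-8|·26 = 208.
sd(M) = |4.2|·208 = 873.6.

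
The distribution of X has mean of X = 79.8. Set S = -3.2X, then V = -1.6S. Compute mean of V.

mean of V = 408.576

mean of S = (-3.2)·79.8 = -255.36.
mean of V = (-1.6)·(-255.36) = 408.576.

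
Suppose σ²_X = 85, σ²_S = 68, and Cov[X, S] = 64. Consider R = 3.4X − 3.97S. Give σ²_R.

σ²_R = 326.5972

σ²_R = a²·σ²_X + b²·σ²_S + 2ab·Cov[X, S] with a = 3.4, b = -3.97.
= 3.4²·85 + (-3.97)²·68 + 2·3.4·(-3.97)·64
= 982.6 + 1071.7412 + (-1727.744) = 326.5972.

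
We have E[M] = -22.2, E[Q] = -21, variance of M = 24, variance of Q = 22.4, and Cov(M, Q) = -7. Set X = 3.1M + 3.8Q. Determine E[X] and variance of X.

E[X] = -148.62, variance of X = 389.176

E[X] = 3.1·E[M] + 3.8·E[Q] = 3.1·(-22.2) + 3.8·(-21) = -148.62.
variance of X = a²·variance of M + b²·variance of Q + 2ab·Cov(M, Q) with a = 3.1, b = 3.8.
= 3.1²·24 + 3.8²·22.4 + 2·3.1·3.8·(-7)
= 230.64 + 323.456 + (-164.92) = 389.176.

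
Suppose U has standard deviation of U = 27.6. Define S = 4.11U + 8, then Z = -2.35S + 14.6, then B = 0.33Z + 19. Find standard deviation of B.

standard deviation of B = 87.969618

standard deviation of S = |4.11|·27.6 = 113.436.
standard deviation of Z = |-2.35|·113.436 = 266.5746.
standard deviation of B = |0.33|·266.5746 = 87.969618.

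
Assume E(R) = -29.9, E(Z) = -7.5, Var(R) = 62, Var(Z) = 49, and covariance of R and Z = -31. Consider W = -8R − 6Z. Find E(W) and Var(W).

E(W) = (-8)·E(R) + (-6)·E(Z) = (-8)·(-29.9) + (-6)·(-7.5) = 284.2.
Var(W) = a²·Var(R) + b²·Var(Z) + 2ab·covariance of R and Z with a = -8, b = -6.
= (-8)²·62 + (-6)²·49 + 2·(-8)·(-6)·(-31)
= 3968 + 1764 + (-2976) = 2756.

E(W) = 284.2, Var(W) = 2756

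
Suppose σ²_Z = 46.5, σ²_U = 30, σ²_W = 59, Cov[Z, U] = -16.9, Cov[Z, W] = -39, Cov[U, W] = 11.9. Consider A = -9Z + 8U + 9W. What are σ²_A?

σ²_A = 20930.7

σ²_A = a²·σ²_Z + b²·σ²_U + c²·σ²_W + 2ab·Cov[Z, U] + 2ac·Cov[Z, W] + 2bc·Cov[U, W], with a = -9, b = 8, c = 9.
= 3766.5 + 1920 + 4779 + 2433.6 + 6318 + 1713.6
= 20930.7.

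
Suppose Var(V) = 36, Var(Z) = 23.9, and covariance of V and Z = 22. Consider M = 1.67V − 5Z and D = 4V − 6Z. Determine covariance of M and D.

By bilinearity, covariance of M and D = ac·Var(V) + bd·Var(Z) + (ad+bc)·covariance of V and Z, with a=1.67, b=-5, c=4, d=-6.
ac·Var(V) = 1.67·4·36 = 240.48
bd·Var(Z) = (-5)·(-6)·23.9 = 717
(ad+bc)·covariance of V and Z = (-30.02)·22 = -660.44
covariance of M and D = 240.48 + 717 + (-660.44) = 297.04.

covariance of M and D = 297.04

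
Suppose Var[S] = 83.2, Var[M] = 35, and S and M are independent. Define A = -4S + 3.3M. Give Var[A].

Var[A] = 1712.35

Var[A] = a²·Var[S] + b²·Var[M] + 2ab·Cov[S, M] with a = -4, b = 3.3.
Independence gives Cov[S, M] = 0.
= (-4)²·83.2 + 3.3²·35 + 2·(-4)·3.3·0
= 1331.2 + 381.15 + 0 = 1712.35.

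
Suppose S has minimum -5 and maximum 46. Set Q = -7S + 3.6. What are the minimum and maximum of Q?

a = -7 < 0, so order reverses: min(Q) = a·max(S)+b = (-7)·46 + 3.6 = -318.4; max(Q) = a·min(S)+b = (-7)·(-5) + 3.6 = 38.6.

min(Q) = -318.4, max(Q) = 38.6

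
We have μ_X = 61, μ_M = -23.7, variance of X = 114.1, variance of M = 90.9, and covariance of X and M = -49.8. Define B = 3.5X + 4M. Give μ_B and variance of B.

μ_B = 3.5·μ_X + 4·μ_M = 3.5·61 + 4·(-23.7) = 118.7.
variance of B = a²·variance of X + b²·variance of M + 2ab·covariance of X and M with a = 3.5, b = 4.
= 3.5²·114.1 + 4²·90.9 + 2·3.5·4·(-49.8)
= 1397.725 + 1454.4 + (-1394.4) = 1457.725.

μ_B = 118.7, variance of B = 1457.725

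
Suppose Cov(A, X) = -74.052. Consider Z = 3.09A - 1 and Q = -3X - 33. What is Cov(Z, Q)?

Cov(Z, Q) = 686.46204

Cov(Z, Q) = a·c·Cov(A, X) = 3.09·(-3)·(-74.052) = 686.46204. Additive constants drop out.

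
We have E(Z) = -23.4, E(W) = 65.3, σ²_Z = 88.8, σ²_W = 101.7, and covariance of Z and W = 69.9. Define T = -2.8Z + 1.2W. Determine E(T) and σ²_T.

E(T) = 143.88, σ²_T = 372.912

E(T) = (-2.8)·E(Z) + 1.2·E(W) = (-2.8)·(-23.4) + 1.2·65.3 = 143.88.
σ²_T = a²·σ²_Z + b²·σ²_W + 2ab·covariance of Z and W with a = -2.8, b = 1.2.
= (-2.8)²·88.8 + 1.2²·101.7 + 2·(-2.8)·1.2·69.9
= 696.192 + 146.448 + (-469.728) = 372.912.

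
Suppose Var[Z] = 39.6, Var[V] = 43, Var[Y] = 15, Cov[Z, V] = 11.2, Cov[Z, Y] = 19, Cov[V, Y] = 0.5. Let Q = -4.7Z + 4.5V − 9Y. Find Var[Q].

Var[Q] = 4053.654

Var[Q] = a²·Var[Z] + b²·Var[V] + c²·Var[Y] + 2ab·Cov[Z, V] + 2ac·Cov[Z, Y] + 2bc·Cov[V, Y], with a = -4.7, b = 4.5, c = -9.
= 874.764 + 870.75 + 1215 + (-473.76) + 1607.4 + (-40.5)
= 4053.654.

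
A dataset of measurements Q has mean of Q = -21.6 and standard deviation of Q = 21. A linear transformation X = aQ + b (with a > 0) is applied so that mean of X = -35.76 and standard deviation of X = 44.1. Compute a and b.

standard deviation of X = a·standard deviation of Q (a > 0), so a = 44.1/21 = 2.1.
mean of X = a·mean of Q + b, so b = -35.76 − 2.1·(-21.6) = 9.6.

a = 2.1, b = 9.6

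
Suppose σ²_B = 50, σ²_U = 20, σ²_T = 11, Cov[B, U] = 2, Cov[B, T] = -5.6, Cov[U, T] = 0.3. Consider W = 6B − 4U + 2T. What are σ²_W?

σ²_W = a²·σ²_B + b²·σ²_U + c²·σ²_T + 2ab·Cov[B, U] + 2ac·Cov[B, T] + 2bc·Cov[U, T], with a = 6, b = -4, c = 2.
= 1800 + 320 + 44 + (-96) + (-134.4) + (-4.8)
= 1928.8.

σ²_W = 1928.8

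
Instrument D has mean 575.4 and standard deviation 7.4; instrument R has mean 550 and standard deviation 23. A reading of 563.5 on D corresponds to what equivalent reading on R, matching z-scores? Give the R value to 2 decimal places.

R = 513.01

z = (563.5 − 575.4)/7.4 ≈ -1.6081.
R = 550 + z·23 = 550 + (563.5 − 575.4)·23/7.4 ≈ 513.01.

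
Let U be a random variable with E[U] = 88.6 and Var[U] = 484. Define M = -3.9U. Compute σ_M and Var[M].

M = -3.9U is linear with a = -3.9, b = 0.
σ_U = √484 = 22.
σ_M = |a|·σ_U = |-3.9|·22 = 85.8.
Var[M] = a²·Var[U] = (-3.9)²·484 = 7361.64.

σ_M = 85.8, Var[M] = 7361.64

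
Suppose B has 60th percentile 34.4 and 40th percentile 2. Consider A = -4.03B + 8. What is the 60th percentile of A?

Since a = -4.03 < 0 the transformation is decreasing, reversing order: the 60th percentile of A corresponds to the 40th percentile of B.
So P_{60}(A) = a·P_{40}(B) + b = (-4.03)·2 + 8 = -0.06.

60th percentile of A = -0.06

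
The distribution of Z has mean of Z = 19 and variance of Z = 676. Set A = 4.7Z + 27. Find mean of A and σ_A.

A = 4.7Z + 27 is linear with a = 4.7, b = 27.
mean of A = a·mean of Z + b = 4.7·19 + 27 = 116.3.
σ_Z = √676 = 26.
σ_A = |a|·σ_Z = |4.7|·26 = 122.2.

mean of A = 116.3, σ_A = 122.2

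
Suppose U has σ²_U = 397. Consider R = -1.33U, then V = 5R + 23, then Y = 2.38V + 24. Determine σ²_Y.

σ²_R = (-1.33)²·397 = 702.2533.
σ²_V = 5²·702.2533 = 17556.3325.
σ²_Y = 2.38²·17556.3325 = 99446.089813.

σ²_Y = 99446.089813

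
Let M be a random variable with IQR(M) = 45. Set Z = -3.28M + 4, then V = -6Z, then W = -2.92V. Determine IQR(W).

IQR(W) = 2585.952

IQR(Z) = |-3.28|·45 = 147.6.
IQR(V) = |-6|·147.6 = 885.6.
IQR(W) = |-2.92|·885.6 = 2585.952.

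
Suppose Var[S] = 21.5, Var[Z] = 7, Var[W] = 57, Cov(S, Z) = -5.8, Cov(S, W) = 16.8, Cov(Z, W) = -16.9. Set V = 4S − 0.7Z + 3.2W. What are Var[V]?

Var[V] = 1469.382

Var[V] = a²·Var[S] + b²·Var[Z] + c²·Var[W] + 2ab·Cov(S, Z) + 2ac·Cov(S, W) + 2bc·Cov(Z, W), with a = 4, b = -0.7, c = 3.2.
= 344 + 3.43 + 583.68 + 32.48 + 430.08 + 75.712
= 1469.382.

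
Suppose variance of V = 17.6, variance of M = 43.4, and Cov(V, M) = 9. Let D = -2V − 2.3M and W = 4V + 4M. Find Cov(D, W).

By bilinearity, Cov(D, W) = ac·variance of V + bd·variance of M + (ad+bc)·Cov(V, M), with a=-2, b=-2.3, c=4, d=4.
ac·variance of V = (-2)·4·17.6 = -140.8
bd·variance of M = (-2.3)·4·43.4 = -399.28
(ad+bc)·Cov(V, M) = (-17.2)·9 = -154.8
Cov(D, W) = -140.8 + (-399.28) + (-154.8) = -694.88.

Cov(D, W) = -694.88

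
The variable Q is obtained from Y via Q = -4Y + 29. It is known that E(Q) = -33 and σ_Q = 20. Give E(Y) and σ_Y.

E(Y) = 15.5, σ_Y = 5

From Q = -4Y + 29: E(Q) = a·E(Y) + b, so E(Y) = (E(Q) − b)/a = (-33 − 29)/(-4) = 15.5.
σ_Q = |a|·σ_Y, so σ_Y = 20/|-4| = 5.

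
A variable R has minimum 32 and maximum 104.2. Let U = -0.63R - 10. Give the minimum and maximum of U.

min(U) = -75.646, max(U) = -30.16

a = -0.63 < 0, so order reverses: min(U) = a·max(R)+b = (-0.63)·104.2 + (-10) = -75.646; max(U) = a·min(R)+b = (-0.63)·32 + (-10) = -30.16.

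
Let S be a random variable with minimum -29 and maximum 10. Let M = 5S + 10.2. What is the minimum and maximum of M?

min(M) = -134.8, max(M) = 60.2

a = 5 > 0, so min(M) = a·min(S)+b = 5·(-29) + 10.2 = -134.8 and max(M) = 5·10 + 10.2 = 60.2.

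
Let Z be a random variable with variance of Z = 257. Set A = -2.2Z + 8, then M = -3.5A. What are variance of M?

variance of A = (-2.2)²·257 = 1243.88.
variance of M = (-3.5)²·1243.88 = 15237.53.

variance of M = 15237.53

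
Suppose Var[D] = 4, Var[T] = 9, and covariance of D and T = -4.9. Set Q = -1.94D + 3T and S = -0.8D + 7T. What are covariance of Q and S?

covariance of Q and S = 273.51

By bilinearity, covariance of Q and S = ac·Var[D] + bd·Var[T] + (ad+bc)·covariance of D and T, with a=-1.94, b=3, c=-0.8, d=7.
ac·Var[D] = (-1.94)·(-0.8)·4 = 6.208
bd·Var[T] = 3·7·9 = 189
(ad+bc)·covariance of D and T = (-15.98)·(-4.9) = 78.302
covariance of Q and S = 6.208 + 189 + 78.302 = 273.51.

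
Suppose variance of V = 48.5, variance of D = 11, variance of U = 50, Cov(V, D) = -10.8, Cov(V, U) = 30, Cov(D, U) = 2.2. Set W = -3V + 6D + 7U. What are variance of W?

variance of W = a²·variance of V + b²·variance of D + c²·variance of U + 2ab·Cov(V, D) + 2ac·Cov(V, U) + 2bc·Cov(D, U), with a = -3, b = 6, c = 7.
= 436.5 + 396 + 2450 + 388.8 + (-1260) + 184.8
= 2596.1.

variance of W = 2596.1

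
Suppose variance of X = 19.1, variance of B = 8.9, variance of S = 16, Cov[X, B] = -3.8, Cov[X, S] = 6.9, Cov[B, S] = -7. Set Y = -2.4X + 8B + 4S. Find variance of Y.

variance of Y = a²·variance of X + b²·variance of B + c²·variance of S + 2ab·Cov[X, B] + 2ac·Cov[X, S] + 2bc·Cov[B, S], with a = -2.4, b = 8, c = 4.
= 110.016 + 569.6 + 256 + 145.92 + (-132.48) + (-448)
= 501.056.

variance of Y = 501.056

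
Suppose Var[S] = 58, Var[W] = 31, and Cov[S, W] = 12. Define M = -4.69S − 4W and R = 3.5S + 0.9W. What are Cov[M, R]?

Cov[M, R] = -1282.322

By bilinearity, Cov[M, R] = ac·Var[S] + bd·Var[W] + (ad+bc)·Cov[S, W], with a=-4.69, b=-4, c=3.5, d=0.9.
ac·Var[S] = (-4.69)·3.5·58 = -952.07
bd·Var[W] = (-4)·0.9·31 = -111.6
(ad+bc)·Cov[S, W] = (-18.221)·12 = -218.652
Cov[M, R] = -952.07 + (-111.6) + (-218.652) = -1282.322.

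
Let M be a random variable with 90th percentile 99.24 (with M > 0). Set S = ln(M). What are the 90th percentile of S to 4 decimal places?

ln(M) is increasing, so P_{90}(S) = g(P_{90}(M)) ≈ 4.5975.

90th percentile of S = 4.5975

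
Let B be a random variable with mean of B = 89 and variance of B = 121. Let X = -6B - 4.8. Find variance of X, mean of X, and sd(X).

variance of X = 4356, mean of X = -538.8, sd(X) = 66

X = -6B - 4.8 is linear with a = -6, b = -4.8.
variance of X = a²·variance of B = (-6)²·121 = 4356 (the additive constant -4.8 does not affect variance).
mean of X = a·mean of B + b = (-6)·89 + (-4.8) = -538.8.
sd(B) = √121 = 11.
sd(X) = |a|·sd(B) = |-6|·11 = 66.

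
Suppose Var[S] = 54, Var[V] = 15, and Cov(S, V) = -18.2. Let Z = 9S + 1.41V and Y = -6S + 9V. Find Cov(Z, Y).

Cov(Z, Y) = -4045.878

By bilinearity, Cov(Z, Y) = ac·Var[S] + bd·Var[V] + (ad+bc)·Cov(S, V), with a=9, b=1.41, c=-6, d=9.
ac·Var[S] = 9·(-6)·54 = -2916
bd·Var[V] = 1.41·9·15 = 190.35
(ad+bc)·Cov(S, V) = (72.54)·(-18.2) = -1320.228
Cov(Z, Y) = -2916 + 190.35 + (-1320.228) = -4045.878.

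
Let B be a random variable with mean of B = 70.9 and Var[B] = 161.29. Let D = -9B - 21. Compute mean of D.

mean of D = -659.1

D = -9B - 21 is linear with a = -9, b = -21.
mean of D = a·mean of B + b = (-9)·70.9 + (-21) = -659.1.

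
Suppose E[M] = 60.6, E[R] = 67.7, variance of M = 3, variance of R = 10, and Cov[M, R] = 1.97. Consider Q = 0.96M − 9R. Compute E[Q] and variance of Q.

E[Q] = 0.96·E[M] + (-9)·E[R] = 0.96·60.6 + (-9)·67.7 = -551.124.
variance of Q = a²·variance of M + b²·variance of R + 2ab·Cov[M, R] with a = 0.96, b = -9.
= 0.96²·3 + (-9)²·10 + 2·0.96·(-9)·1.97
= 2.7648 + 810 + (-34.0416) = 778.7232.

E[Q] = -551.124, variance of Q = 778.7232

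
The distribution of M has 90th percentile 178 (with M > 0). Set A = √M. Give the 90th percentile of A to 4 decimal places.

√M is increasing, so P_{90}(A) = g(P_{90}(M)) ≈ 13.3417.

90th percentile of A = 13.3417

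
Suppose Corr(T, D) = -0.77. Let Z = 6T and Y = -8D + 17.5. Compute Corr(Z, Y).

Corr(Z, Y) = 0.77

Linear rescalings preserve |correlation|; the slopes 6 and -8 have opposite signs, so the correlation flips sign: Corr(Z, Y) = −Corr(T, D) = 0.77.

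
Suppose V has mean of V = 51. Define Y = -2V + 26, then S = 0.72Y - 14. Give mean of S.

mean of Y = (-2)·51 + 26 = -76.
mean of S = 0.72·(-76) + (-14) = -68.72.

mean of S = -68.72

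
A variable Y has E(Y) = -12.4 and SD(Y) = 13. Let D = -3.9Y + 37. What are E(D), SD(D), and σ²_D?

E(D) = 85.36, SD(D) = 50.7, σ²_D = 2570.49

D = -3.9Y + 37 is linear with a = -3.9, b = 37.
E(D) = a·E(Y) + b = (-3.9)·(-12.4) + 37 = 85.36.
SD(D) = |a|·SD(Y) = |-3.9|·13 = 50.7.
σ²_Y = 13² = 169.
σ²_D = a²·σ²_Y = (-3.9)²·169 = 2570.49 (the additive constant 37 does not affect variance).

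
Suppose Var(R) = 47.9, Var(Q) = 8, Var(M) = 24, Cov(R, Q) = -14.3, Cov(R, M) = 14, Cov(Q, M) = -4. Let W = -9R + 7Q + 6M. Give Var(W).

Var(W) = a²·Var(R) + b²·Var(Q) + c²·Var(M) + 2ab·Cov(R, Q) + 2ac·Cov(R, M) + 2bc·Cov(Q, M), with a = -9, b = 7, c = 6.
= 3879.9 + 392 + 864 + 1801.8 + (-1512) + (-336)
= 5089.7.

Var(W) = 5089.7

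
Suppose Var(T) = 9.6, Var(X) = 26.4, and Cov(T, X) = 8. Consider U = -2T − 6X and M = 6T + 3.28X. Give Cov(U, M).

By bilinearity, Cov(U, M) = ac·Var(T) + bd·Var(X) + (ad+bc)·Cov(T, X), with a=-2, b=-6, c=6, d=3.28.
ac·Var(T) = (-2)·6·9.6 = -115.2
bd·Var(X) = (-6)·3.28·26.4 = -519.552
(ad+bc)·Cov(T, X) = (-42.56)·8 = -340.48
Cov(U, M) = -115.2 + (-519.552) + (-340.48) = -975.232.

Cov(U, M) = -975.232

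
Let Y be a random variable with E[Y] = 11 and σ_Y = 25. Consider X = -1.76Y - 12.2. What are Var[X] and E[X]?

Var[X] = 1936, E[X] = -31.56

X = -1.76Y - 12.2 is linear with a = -1.76, b = -12.2.
Var[Y] = 25² = 625.
Var[X] = a²·Var[Y] = (-1.76)²·625 = 1936 (the additive constant -12.2 does not affect variance).
E[X] = a·E[Y] + b = (-1.76)·11 + (-12.2) = -31.56.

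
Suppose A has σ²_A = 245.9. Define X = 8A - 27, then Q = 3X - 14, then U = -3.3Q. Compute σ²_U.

σ²_U = 1542442.176

σ²_X = 8²·245.9 = 15737.6.
σ²_Q = 3²·15737.6 = 141638.4.
σ²_U = (-3.3)²·141638.4 = 1542442.176.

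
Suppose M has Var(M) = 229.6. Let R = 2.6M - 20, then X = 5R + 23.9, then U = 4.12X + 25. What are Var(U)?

Var(U) = 658647.45856

Var(R) = 2.6²·229.6 = 1552.096.
Var(X) = 5²·1552.096 = 38802.4.
Var(U) = 4.12²·38802.4 = 658647.45856.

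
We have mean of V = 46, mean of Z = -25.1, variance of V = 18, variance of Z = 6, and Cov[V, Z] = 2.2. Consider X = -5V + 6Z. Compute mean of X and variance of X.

mean of X = (-5)·mean of V + 6·mean of Z = (-5)·46 + 6·(-25.1) = -380.6.
variance of X = a²·variance of V + b²·variance of Z + 2ab·Cov[V, Z] with a = -5, b = 6.
= (-5)²·18 + 6²·6 + 2·(-5)·6·2.2
= 450 + 216 + (-132) = 534.

mean of X = -380.6, variance of X = 534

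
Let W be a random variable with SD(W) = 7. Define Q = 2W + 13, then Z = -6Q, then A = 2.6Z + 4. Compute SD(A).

SD(Q) = |2|·7 = 14.
SD(Z) = |-6|·14 = 84.
SD(A) = |2.6|·84 = 218.4.

SD(A) = 218.4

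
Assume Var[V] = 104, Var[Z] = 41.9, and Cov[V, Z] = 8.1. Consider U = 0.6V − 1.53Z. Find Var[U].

Var[U] = a²·Var[V] + b²·Var[Z] + 2ab·Cov[V, Z] with a = 0.6, b = -1.53.
= 0.6²·104 + (-1.53)²·41.9 + 2·0.6·(-1.53)·8.1
= 37.44 + 98.08371 + (-14.8716) = 120.65211.

Var[U] = 120.65211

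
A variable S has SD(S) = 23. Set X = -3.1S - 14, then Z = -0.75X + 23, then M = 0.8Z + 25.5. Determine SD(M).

SD(M) = 42.78

SD(X) = |-3.1|·23 = 71.3.
SD(Z) = |-0.75|·71.3 = 53.475.
SD(M) = |0.8|·53.475 = 42.78.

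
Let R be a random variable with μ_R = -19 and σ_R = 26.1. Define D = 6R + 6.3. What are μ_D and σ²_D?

μ_D = -107.7, σ²_D = 24523.56

D = 6R + 6.3 is linear with a = 6, b = 6.3.
μ_D = a·μ_R + b = 6·(-19) + 6.3 = -107.7.
σ²_R = 26.1² = 681.21.
σ²_D = a²·σ²_R = 6²·681.21 = 24523.56 (the additive constant 6.3 does not affect variance).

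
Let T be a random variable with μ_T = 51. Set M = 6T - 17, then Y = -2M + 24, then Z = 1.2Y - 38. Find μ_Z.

μ_Z = -702.8

μ_M = 6·51 + (-17) = 289.
μ_Y = (-2)·289 + 24 = -554.
μ_Z = 1.2·(-554) + (-38) = -702.8.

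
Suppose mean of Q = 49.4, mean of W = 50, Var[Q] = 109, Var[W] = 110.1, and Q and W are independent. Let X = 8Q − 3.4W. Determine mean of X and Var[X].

mean of X = 8·mean of Q + (-3.4)·mean of W = 8·49.4 + (-3.4)·50 = 225.2.
Var[X] = a²·Var[Q] + b²·Var[W] + 2ab·Cov(Q, W) with a = 8, b = -3.4.
Independence gives Cov(Q, W) = 0.
= 8²·109 + (-3.4)²·110.1 + 2·8·(-3.4)·0
= 6976 + 1272.756 + 0 = 8248.756.

mean of X = 225.2, Var[X] = 8248.756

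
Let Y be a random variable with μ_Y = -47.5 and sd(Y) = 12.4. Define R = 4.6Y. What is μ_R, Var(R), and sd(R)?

μ_R = -218.5, Var(R) = 3253.5616, sd(R) = 57.04

R = 4.6Y is linear with a = 4.6, b = 0.
μ_R = a·μ_Y + b = 4.6·(-47.5) = -218.5.
Var(Y) = 12.4² = 153.76.
Var(R) = a²·Var(Y) = 4.6²·153.76 = 3253.5616.
sd(R) = |a|·sd(Y) = |4.6|·12.4 = 57.04.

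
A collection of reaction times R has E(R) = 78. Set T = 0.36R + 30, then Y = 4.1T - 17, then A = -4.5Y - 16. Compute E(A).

E(A) = -1011.076

E(T) = 0.36·78 + 30 = 58.08.
E(Y) = 4.1·58.08 + (-17) = 221.128.
E(A) = (-4.5)·221.128 + (-16) = -1011.076.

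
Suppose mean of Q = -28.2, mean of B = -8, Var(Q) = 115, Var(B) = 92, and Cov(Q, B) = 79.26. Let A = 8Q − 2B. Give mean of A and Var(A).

mean of A = -209.6, Var(A) = 5191.68

mean of A = 8·mean of Q + (-2)·mean of B = 8·(-28.2) + (-2)·(-8) = -209.6.
Var(A) = a²·Var(Q) + b²·Var(B) + 2ab·Cov(Q, B) with a = 8, b = -2.
= 8²·115 + (-2)²·92 + 2·8·(-2)·79.26
= 7360 + 368 + (-2536.32) = 5191.68.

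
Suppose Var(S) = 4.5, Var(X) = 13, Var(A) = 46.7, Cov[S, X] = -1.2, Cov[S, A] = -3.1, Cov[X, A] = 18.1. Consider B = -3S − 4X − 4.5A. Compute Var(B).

Var(B) = a²·Var(S) + b²·Var(X) + c²·Var(A) + 2ab·Cov[S, X] + 2ac·Cov[S, A] + 2bc·Cov[X, A], with a = -3, b = -4, c = -4.5.
= 40.5 + 208 + 945.675 + (-28.8) + (-83.7) + 651.6
= 1733.275.

Var(B) = 1733.275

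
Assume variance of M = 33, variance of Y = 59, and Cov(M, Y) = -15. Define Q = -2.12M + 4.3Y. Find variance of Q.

variance of Q = 1512.7052

variance of Q = a²·variance of M + b²·variance of Y + 2ab·Cov(M, Y) with a = -2.12, b = 4.3.
= (-2.12)²·33 + 4.3²·59 + 2·(-2.12)·4.3·(-15)
= 148.3152 + 1090.91 + 273.48 = 1512.7052.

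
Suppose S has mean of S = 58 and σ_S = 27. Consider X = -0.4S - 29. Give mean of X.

mean of X = -52.2

X = -0.4S - 29 is linear with a = -0.4, b = -29.
mean of X = a·mean of S + b = (-0.4)·58 + (-29) = -52.2.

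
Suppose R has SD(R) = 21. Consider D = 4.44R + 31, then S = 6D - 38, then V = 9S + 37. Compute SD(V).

SD(V) = 5034.96

SD(D) = |4.44|·21 = 93.24.
SD(S) = |6|·93.24 = 559.44.
SD(V) = |9|·559.44 = 5034.96.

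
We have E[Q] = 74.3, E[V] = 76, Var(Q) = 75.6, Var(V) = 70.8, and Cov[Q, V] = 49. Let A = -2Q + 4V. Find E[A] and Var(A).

E[A] = (-2)·E[Q] + 4·E[V] = (-2)·74.3 + 4·76 = 155.4.
Var(A) = a²·Var(Q) + b²·Var(V) + 2ab·Cov[Q, V] with a = -2, b = 4.
= (-2)²·75.6 + 4²·70.8 + 2·(-2)·4·49
= 302.4 + 1132.8 + (-784) = 651.2.

E[A] = 155.4, Var(A) = 651.2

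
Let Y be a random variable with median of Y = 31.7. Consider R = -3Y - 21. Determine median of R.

A linear map preserves order up to sign, so median of R = a·median of Y + b = (-3)·31.7 + (-21) = -116.1.

median of R = -116.1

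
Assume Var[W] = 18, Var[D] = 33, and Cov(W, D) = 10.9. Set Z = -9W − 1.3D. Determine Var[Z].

Var[Z] = 1768.83

Var[Z] = a²·Var[W] + b²·Var[D] + 2ab·Cov(W, D) with a = -9, b = -1.3.
= (-9)²·18 + (-1.3)²·33 + 2·(-9)·(-1.3)·10.9
= 1458 + 55.77 + 255.06 = 1768.83.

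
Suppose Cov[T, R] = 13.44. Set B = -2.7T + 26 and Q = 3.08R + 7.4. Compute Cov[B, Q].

Cov[B, Q] = a·c·Cov[T, R] = (-2.7)·3.08·13.44 = -111.76704. Additive constants drop out.

Cov[B, Q] = -111.76704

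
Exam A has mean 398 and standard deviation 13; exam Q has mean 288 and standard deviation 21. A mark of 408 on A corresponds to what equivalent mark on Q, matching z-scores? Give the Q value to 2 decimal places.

Q = 304.15

z = (408 − 398)/13 ≈ 0.7692.
Q = 288 + z·21 = 288 + (408 − 398)·21/13 ≈ 304.15.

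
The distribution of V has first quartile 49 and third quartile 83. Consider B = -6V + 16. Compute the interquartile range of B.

IQR(B) = 204

IQR of V = Q3 − Q1 = 83 − 49 = 34.
Under B = aV + b, IQR(B) = |a|·IQR(V) = |-6|·34 = 204 (shifts cancel; spread scales by |a|).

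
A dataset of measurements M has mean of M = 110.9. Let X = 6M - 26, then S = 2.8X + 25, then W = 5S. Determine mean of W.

mean of X = 6·110.9 + (-26) = 639.4.
mean of S = 2.8·639.4 + 25 = 1815.32.
mean of W = 5·1815.32 = 9076.6.

mean of W = 9076.6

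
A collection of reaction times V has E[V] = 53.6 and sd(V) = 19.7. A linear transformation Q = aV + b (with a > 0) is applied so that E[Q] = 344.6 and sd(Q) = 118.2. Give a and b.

sd(Q) = a·sd(V) (a > 0), so a = 118.2/19.7 = 6.
E[Q] = a·E[V] + b, so b = 344.6 − 6·53.6 = 23.

a = 6, b = 23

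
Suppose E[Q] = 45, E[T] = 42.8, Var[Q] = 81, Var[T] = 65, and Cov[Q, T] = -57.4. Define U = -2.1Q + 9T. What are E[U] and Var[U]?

E[U] = (-2.1)·E[Q] + 9·E[T] = (-2.1)·45 + 9·42.8 = 290.7.
Var[U] = a²·Var[Q] + b²·Var[T] + 2ab·Cov[Q, T] with a = -2.1, b = 9.
= (-2.1)²·81 + 9²·65 + 2·(-2.1)·9·(-57.4)
= 357.21 + 5265 + 2169.72 = 7791.93.

E[U] = 290.7, Var[U] = 7791.93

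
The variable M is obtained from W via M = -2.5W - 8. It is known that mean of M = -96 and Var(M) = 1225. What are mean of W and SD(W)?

From M = -2.5W - 8: mean of M = a·mean of W + b, so mean of W = (mean of M − b)/a = (-96 − (-8))/(-2.5) = 35.2.
SD(M) = √1225 = 35.
SD(M) = |a|·SD(W), so SD(W) = 35/|-2.5| = 14.

mean of W = 35.2, SD(W) = 14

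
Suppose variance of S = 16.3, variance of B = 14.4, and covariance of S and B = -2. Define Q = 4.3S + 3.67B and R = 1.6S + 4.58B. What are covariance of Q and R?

covariance of Q and R = 303.05584

By bilinearity, covariance of Q and R = ac·variance of S + bd·variance of B + (ad+bc)·covariance of S and B, with a=4.3, b=3.67, c=1.6, d=4.58.
ac·variance of S = 4.3·1.6·16.3 = 112.144
bd·variance of B = 3.67·4.58·14.4 = 242.04384
(ad+bc)·covariance of S and B = (25.566)·(-2) = -51.132
covariance of Q and R = 112.144 + 242.04384 + (-51.132) = 303.05584.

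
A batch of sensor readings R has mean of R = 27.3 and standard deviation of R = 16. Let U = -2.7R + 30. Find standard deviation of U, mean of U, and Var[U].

standard deviation of U = 43.2, mean of U = -43.71, Var[U] = 1866.24

U = -2.7R + 30 is linear with a = -2.7, b = 30.
standard deviation of U = |a|·standard deviation of R = |-2.7|·16 = 43.2.
mean of U = a·mean of R + b = (-2.7)·27.3 + 30 = -43.71.
Var[R] = 16² = 256.
Var[U] = a²·Var[R] = (-2.7)²·256 = 1866.24 (the additive constant 30 does not affect variance).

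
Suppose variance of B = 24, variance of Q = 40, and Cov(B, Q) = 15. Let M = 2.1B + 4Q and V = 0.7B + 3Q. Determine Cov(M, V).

Cov(M, V) = 651.78

By bilinearity, Cov(M, V) = ac·variance of B + bd·variance of Q + (ad+bc)·Cov(B, Q), with a=2.1, b=4, c=0.7, d=3.
ac·variance of B = 2.1·0.7·24 = 35.28
bd·variance of Q = 4·3·40 = 480
(ad+bc)·Cov(B, Q) = (9.1)·15 = 136.5
Cov(M, V) = 35.28 + 480 + 136.5 = 651.78.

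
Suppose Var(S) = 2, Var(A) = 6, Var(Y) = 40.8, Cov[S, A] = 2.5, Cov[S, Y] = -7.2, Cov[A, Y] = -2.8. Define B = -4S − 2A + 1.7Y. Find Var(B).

Var(B) = a²·Var(S) + b²·Var(A) + c²·Var(Y) + 2ab·Cov[S, A] + 2ac·Cov[S, Y] + 2bc·Cov[A, Y], with a = -4, b = -2, c = 1.7.
= 32 + 24 + 117.912 + 40 + 97.92 + 19.04
= 330.872.

Var(B) = 330.872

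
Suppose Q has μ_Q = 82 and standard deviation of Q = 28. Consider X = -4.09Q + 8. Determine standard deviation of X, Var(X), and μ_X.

standard deviation of X = 114.52, Var(X) = 13114.8304, μ_X = -327.38

X = -4.09Q + 8 is linear with a = -4.09, b = 8.
standard deviation of X = |a|·standard deviation of Q = |-4.09|·28 = 114.52.
Var(Q) = 28² = 784.
Var(X) = a²·Var(Q) = (-4.09)²·784 = 13114.8304 (the additive constant 8 does not affect variance).
μ_X = a·μ_Q + b = (-4.09)·82 + 8 = -327.38.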